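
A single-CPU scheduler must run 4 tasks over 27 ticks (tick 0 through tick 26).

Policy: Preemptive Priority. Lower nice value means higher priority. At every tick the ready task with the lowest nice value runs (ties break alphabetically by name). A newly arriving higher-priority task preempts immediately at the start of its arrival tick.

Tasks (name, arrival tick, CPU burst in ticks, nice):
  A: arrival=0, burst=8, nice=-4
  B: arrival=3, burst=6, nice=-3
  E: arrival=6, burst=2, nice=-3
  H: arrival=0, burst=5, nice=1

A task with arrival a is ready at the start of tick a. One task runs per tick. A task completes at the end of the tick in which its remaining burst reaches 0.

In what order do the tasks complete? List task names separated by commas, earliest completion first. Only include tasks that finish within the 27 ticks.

completion order = A, B, E, H

t=0: ready={A,H} → run A
t=1: ready={A,H} → run A
t=2: ready={A,H} → run A
t=3: ready={A,B,H} → run A
t=4: ready={A,B,H} → run A
t=5: ready={A,B,H} → run A
t=6: ready={A,B,E,H} → run A
t=7: ready={A,B,E,H} → run A
t=8: ready={B,E,H} → run B
t=9: ready={B,E,H} → run B
t=10: ready={B,E,H} → run B
t=11: ready={B,E,H} → run B
t=12: ready={B,E,H} → run B
t=13: ready={B,E,H} → run B
t=14: ready={E,H} → run E
t=15: ready={E,H} → run E
t=16: ready={H} → run H
t=17: ready={H} → run H
t=18: ready={H} → run H
t=19: ready={H} → run H
t=20: ready={H} → run H
t=21: (idle)
t=22: (idle)
t=23: (idle)
t=24: (idle)
t=25: (idle)
t=26: (idle)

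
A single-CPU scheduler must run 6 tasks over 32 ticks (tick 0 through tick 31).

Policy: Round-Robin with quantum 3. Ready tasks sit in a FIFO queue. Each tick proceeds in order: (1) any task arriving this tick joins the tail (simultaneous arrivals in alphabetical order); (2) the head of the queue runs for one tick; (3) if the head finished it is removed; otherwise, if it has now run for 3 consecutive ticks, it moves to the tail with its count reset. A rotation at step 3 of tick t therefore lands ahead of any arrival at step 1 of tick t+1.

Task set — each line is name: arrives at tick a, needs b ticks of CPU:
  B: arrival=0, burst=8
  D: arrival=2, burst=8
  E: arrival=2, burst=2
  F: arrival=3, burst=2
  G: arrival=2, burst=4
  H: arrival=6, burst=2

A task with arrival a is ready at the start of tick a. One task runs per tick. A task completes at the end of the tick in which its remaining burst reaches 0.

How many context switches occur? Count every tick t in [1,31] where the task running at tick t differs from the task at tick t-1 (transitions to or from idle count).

t=0: queue=[B] q_used=0 → run B
t=1: queue=[B] q_used=1 → run B
t=2: queue=[B,D,E,G] q_used=2 → run B
t=3: queue=[D,E,G,B,F] q_used=0 → run D
t=4: queue=[D,E,G,B,F] q_used=1 → run D
t=5: queue=[D,E,G,B,F] q_used=2 → run D
t=6: queue=[E,G,B,F,D,H] q_used=0 → run E
t=7: queue=[E,G,B,F,D,H] q_used=1 → run E
t=8: queue=[G,B,F,D,H] q_used=0 → run G
t=9: queue=[G,B,F,D,H] q_used=1 → run G
t=10: queue=[G,B,F,D,H] q_used=2 → run G
t=11: queue=[B,F,D,H,G] q_used=0 → run B
t=12: queue=[B,F,D,H,G] q_used=1 → run B
t=13: queue=[B,F,D,H,G] q_used=2 → run B
t=14: queue=[F,D,H,G,B] q_used=0 → run F
t=15: queue=[F,D,H,G,B] q_used=1 → run F
t=16: queue=[D,H,G,B] q_used=0 → run D
t=17: queue=[D,H,G,B] q_used=1 → run D
t=18: queue=[D,H,G,B] q_used=2 → run D
t=19: queue=[H,G,B,D] q_used=0 → run H
t=20: queue=[H,G,B,D] q_used=1 → run H
t=21: queue=[G,B,D] q_used=0 → run G
t=22: queue=[B,D] q_used=0 → run B
t=23: queue=[B,D] q_used=1 → run B
t=24: queue=[D] q_used=0 → run D
t=25: queue=[D] q_used=1 → run D
t=26: (idle)
t=27: (idle)
t=28: (idle)
t=29: (idle)
t=30: (idle)
t=31: (idle)

context switches = 11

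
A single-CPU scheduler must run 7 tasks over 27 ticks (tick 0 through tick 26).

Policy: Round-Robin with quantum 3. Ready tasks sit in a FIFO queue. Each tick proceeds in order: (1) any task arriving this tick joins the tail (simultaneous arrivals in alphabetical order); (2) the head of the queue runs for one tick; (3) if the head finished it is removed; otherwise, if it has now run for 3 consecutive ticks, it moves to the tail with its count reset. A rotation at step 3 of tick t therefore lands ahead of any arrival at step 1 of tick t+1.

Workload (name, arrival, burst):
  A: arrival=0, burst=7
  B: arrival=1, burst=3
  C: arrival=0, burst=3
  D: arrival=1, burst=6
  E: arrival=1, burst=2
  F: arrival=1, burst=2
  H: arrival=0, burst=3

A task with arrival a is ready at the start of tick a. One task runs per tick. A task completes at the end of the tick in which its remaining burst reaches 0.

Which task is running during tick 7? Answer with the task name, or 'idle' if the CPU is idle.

t=0: queue=[A,C,H] q_used=0 → run A
t=1: queue=[A,C,H,B,D,E,F] q_used=1 → run A
t=2: queue=[A,C,H,B,D,E,F] q_used=2 → run A
t=3: queue=[C,H,B,D,E,F,A] q_used=0 → run C
t=4: queue=[C,H,B,D,E,F,A] q_used=1 → run C
t=5: queue=[C,H,B,D,E,F,A] q_used=2 → run C
t=6: queue=[H,B,D,E,F,A] q_used=0 → run H
t=7: queue=[H,B,D,E,F,A] q_used=1 → run H
t=8: queue=[H,B,D,E,F,A] q_used=2 → run H
t=9: queue=[B,D,E,F,A] q_used=0 → run B
t=10: queue=[B,D,E,F,A] q_used=1 → run B
t=11: queue=[B,D,E,F,A] q_used=2 → run B
t=12: queue=[D,E,F,A] q_used=0 → run D
t=13: queue=[D,E,F,A] q_used=1 → run D
t=14: queue=[D,E,F,A] q_used=2 → run D
t=15: queue=[E,F,A,D] q_used=0 → run E
t=16: queue=[E,F,A,D] q_used=1 → run E
t=17: queue=[F,A,D] q_used=0 → run F
t=18: queue=[F,A,D] q_used=1 → run F
t=19: queue=[A,D] q_used=0 → run A
t=20: queue=[A,D] q_used=1 → run A
t=21: queue=[A,D] q_used=2 → run A
t=22: queue=[D,A] q_used=0 → run D
t=23: queue=[D,A] q_used=1 → run D
t=24: queue=[D,A] q_used=2 → run D
t=25: queue=[A] q_used=0 → run A
t=26: (idle)

running at tick 7 = H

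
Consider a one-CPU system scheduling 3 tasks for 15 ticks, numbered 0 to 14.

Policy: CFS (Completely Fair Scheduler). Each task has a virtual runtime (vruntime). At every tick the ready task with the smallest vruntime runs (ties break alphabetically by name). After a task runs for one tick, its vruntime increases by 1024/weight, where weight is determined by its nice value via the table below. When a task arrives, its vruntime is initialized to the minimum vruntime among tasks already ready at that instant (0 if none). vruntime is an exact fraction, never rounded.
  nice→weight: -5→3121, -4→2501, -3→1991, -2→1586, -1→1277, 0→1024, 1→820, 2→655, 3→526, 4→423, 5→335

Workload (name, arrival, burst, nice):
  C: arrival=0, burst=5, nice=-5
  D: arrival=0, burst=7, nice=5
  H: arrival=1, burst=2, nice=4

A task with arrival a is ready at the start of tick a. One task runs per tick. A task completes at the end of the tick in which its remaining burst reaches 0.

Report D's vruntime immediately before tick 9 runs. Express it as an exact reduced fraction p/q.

t=0: vr[C=0 D=0] → run C
t=1: vr[C=1024/3121 D=0 H=0] → run D
t=2: vr[C=1024/3121 D=1024/335 H=0] → run H
t=3: vr[C=1024/3121 D=1024/335 H=1024/423] → run C
t=4: vr[C=2048/3121 D=1024/335 H=1024/423] → run C
t=5: vr[C=3072/3121 D=1024/335 H=1024/423] → run C
t=6: vr[C=4096/3121 D=1024/335 H=1024/423] → run C
t=7: vr[D=1024/335 H=1024/423] → run H
t=8: vr[D=1024/335] → run D
t=9: vr[D=2048/335] → run D
t=10: vr[D=3072/335] → run D
t=11: vr[D=4096/335] → run D
t=12: vr[D=1024/67] → run D
t=13: vr[D=6144/335] → run D
t=14: (idle)

vruntime(D, start of tick 9) = 2048/335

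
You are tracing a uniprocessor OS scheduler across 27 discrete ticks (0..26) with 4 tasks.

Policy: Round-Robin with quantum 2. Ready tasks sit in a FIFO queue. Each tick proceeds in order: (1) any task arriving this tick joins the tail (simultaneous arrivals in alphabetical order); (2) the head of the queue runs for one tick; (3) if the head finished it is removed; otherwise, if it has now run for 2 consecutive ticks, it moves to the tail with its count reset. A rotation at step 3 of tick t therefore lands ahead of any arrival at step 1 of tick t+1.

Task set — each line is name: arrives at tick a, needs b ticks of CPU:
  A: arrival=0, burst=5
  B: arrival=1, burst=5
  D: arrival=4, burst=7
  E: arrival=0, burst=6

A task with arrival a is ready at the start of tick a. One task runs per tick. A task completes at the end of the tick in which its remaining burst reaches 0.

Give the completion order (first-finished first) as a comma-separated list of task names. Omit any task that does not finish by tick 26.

t=0: queue=[A,E] q_used=0 → run A
t=1: queue=[A,E,B] q_used=1 → run A
t=2: queue=[E,B,A] q_used=0 → run E
t=3: queue=[E,B,A] q_used=1 → run E
t=4: queue=[B,A,E,D] q_used=0 → run B
t=5: queue=[B,A,E,D] q_used=1 → run B
t=6: queue=[A,E,D,B] q_used=0 → run A
t=7: queue=[A,E,D,B] q_used=1 → run A
t=8: queue=[E,D,B,A] q_used=0 → run E
t=9: queue=[E,D,B,A] q_used=1 → run E
t=10: queue=[D,B,A,E] q_used=0 → run D
t=11: queue=[D,B,A,E] q_used=1 → run D
t=12: queue=[B,A,E,D] q_used=0 → run B
t=13: queue=[B,A,E,D] q_used=1 → run B
t=14: queue=[A,E,D,B] q_used=0 → run A
t=15: queue=[E,D,B] q_used=0 → run E
t=16: queue=[E,D,B] q_used=1 → run E
t=17: queue=[D,B] q_used=0 → run D
t=18: queue=[D,B] q_used=1 → run D
t=19: queue=[B,D] q_used=0 → run B
t=20: queue=[D] q_used=0 → run D
t=21: queue=[D] q_used=1 → run D
t=22: queue=[D] q_used=0 → run D
t=23: (idle)
t=24: (idle)
t=25: (idle)
t=26: (idle)

completion order = A, E, B, D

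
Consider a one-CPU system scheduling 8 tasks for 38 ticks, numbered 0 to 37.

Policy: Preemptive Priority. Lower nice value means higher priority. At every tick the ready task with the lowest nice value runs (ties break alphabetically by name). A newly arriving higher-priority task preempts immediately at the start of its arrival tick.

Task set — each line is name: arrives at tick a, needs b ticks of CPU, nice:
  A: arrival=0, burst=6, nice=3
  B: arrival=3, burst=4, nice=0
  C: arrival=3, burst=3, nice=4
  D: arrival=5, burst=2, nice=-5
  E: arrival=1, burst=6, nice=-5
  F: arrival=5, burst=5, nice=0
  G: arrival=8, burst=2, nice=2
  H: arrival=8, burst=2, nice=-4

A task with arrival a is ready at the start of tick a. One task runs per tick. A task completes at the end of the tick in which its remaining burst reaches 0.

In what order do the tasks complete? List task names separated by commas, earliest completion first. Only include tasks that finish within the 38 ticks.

completion order = D, E, H, B, F, G, A, C

t=0: ready={A} → run A
t=1: ready={A,E} → run E
t=2: ready={A,E} → run E
t=3: ready={A,B,C,E} → run E
t=4: ready={A,B,C,E} → run E
t=5: ready={A,B,C,D,E,F} → run D
t=6: ready={A,B,C,D,E,F} → run D
t=7: ready={A,B,C,E,F} → run E
t=8: ready={A,B,C,E,F,G,H} → run E
t=9: ready={A,B,C,F,G,H} → run H
t=10: ready={A,B,C,F,G,H} → run H
t=11: ready={A,B,C,F,G} → run B
t=12: ready={A,B,C,F,G} → run B
t=13: ready={A,B,C,F,G} → run B
t=14: ready={A,B,C,F,G} → run B
t=15: ready={A,C,F,G} → run F
t=16: ready={A,C,F,G} → run F
t=17: ready={A,C,F,G} → run F
t=18: ready={A,C,F,G} → run F
t=19: ready={A,C,F,G} → run F
t=20: ready={A,C,G} → run G
t=21: ready={A,C,G} → run G
t=22: ready={A,C} → run A
t=23: ready={A,C} → run A
t=24: ready={A,C} → run A
t=25: ready={A,C} → run A
t=26: ready={A,C} → run A
t=27: ready={C} → run C
t=28: ready={C} → run C
t=29: ready={C} → run C
t=30: (idle)
t=31: (idle)
t=32: (idle)
t=33: (idle)
t=34: (idle)
t=35: (idle)
t=36: (idle)
t=37: (idle)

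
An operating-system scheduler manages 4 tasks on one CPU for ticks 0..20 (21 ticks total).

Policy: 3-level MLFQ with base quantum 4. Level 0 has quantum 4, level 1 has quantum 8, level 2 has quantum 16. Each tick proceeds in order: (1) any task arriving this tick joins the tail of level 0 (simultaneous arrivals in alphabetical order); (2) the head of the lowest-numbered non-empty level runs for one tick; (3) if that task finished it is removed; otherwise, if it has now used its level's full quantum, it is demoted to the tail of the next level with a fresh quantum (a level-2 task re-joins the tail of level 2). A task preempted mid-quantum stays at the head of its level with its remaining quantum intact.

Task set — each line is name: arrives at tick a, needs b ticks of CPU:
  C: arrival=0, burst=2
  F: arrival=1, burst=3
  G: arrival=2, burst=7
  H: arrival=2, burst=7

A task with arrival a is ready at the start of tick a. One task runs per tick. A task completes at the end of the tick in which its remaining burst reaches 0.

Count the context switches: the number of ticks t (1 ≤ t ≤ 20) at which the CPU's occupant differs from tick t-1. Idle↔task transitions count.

context switches = 6

t=0: L0/L1/L2 = C/-/- → run C
t=1: L0/L1/L2 = CF/-/- → run C
t=2: L0/L1/L2 = FGH/-/- → run F
t=3: L0/L1/L2 = FGH/-/- → run F
t=4: L0/L1/L2 = FGH/-/- → run F
t=5: L0/L1/L2 = GH/-/- → run G
t=6: L0/L1/L2 = GH/-/- → run G
t=7: L0/L1/L2 = GH/-/- → run G
t=8: L0/L1/L2 = GH/-/- → run G
t=9: L0/L1/L2 = H/G/- → run H
t=10: L0/L1/L2 = H/G/- → run H
t=11: L0/L1/L2 = H/G/- → run H
t=12: L0/L1/L2 = H/G/- → run H
t=13: L0/L1/L2 = -/GH/- → run G
t=14: L0/L1/L2 = -/GH/- → run G
t=15: L0/L1/L2 = -/GH/- → run G
t=16: L0/L1/L2 = -/H/- → run H
t=17: L0/L1/L2 = -/H/- → run H
t=18: L0/L1/L2 = -/H/- → run H
t=19: (idle)
t=20: (idle)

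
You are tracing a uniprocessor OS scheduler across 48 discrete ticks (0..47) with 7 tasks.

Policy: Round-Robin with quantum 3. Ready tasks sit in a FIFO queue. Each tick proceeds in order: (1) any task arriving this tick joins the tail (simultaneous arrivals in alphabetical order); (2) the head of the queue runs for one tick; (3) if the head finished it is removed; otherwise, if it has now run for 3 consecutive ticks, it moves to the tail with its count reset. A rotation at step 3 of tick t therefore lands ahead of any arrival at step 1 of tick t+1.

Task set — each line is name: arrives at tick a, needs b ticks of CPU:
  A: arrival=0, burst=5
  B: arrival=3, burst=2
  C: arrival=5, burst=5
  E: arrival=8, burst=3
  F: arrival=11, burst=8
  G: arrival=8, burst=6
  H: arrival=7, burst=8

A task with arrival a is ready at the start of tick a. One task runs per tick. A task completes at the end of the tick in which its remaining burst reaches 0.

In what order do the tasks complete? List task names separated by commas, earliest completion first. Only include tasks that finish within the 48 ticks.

t=0: queue=[A] q_used=0 → run A
t=1: queue=[A] q_used=1 → run A
t=2: queue=[A] q_used=2 → run A
t=3: queue=[A,B] q_used=0 → run A
t=4: queue=[A,B] q_used=1 → run A
t=5: queue=[B,C] q_used=0 → run B
t=6: queue=[B,C] q_used=1 → run B
t=7: queue=[C,H] q_used=0 → run C
t=8: queue=[C,H,E,G] q_used=1 → run C
t=9: queue=[C,H,E,G] q_used=2 → run C
t=10: queue=[H,E,G,C] q_used=0 → run H
t=11: queue=[H,E,G,C,F] q_used=1 → run H
t=12: queue=[H,E,G,C,F] q_used=2 → run H
t=13: queue=[E,G,C,F,H] q_used=0 → run E
t=14: queue=[E,G,C,F,H] q_used=1 → run E
t=15: queue=[E,G,C,F,H] q_used=2 → run E
t=16: queue=[G,C,F,H] q_used=0 → run G
t=17: queue=[G,C,F,H] q_used=1 → run G
t=18: queue=[G,C,F,H] q_used=2 → run G
t=19: queue=[C,F,H,G] q_used=0 → run C
t=20: queue=[C,F,H,G] q_used=1 → run C
t=21: queue=[F,H,G] q_used=0 → run F
t=22: queue=[F,H,G] q_used=1 → run F
t=23: queue=[F,H,G] q_used=2 → run F
t=24: queue=[H,G,F] q_used=0 → run H
t=25: queue=[H,G,F] q_used=1 → run H
t=26: queue=[H,G,F] q_used=2 → run H
t=27: queue=[G,F,H] q_used=0 → run G
t=28: queue=[G,F,H] q_used=1 → run G
t=29: queue=[G,F,H] q_used=2 → run G
t=30: queue=[F,H] q_used=0 → run F
t=31: queue=[F,H] q_used=1 → run F
t=32: queue=[F,H] q_used=2 → run F
t=33: queue=[H,F] q_used=0 → run H
t=34: queue=[H,F] q_used=1 → run H
t=35: queue=[F] q_used=0 → run F
t=36: queue=[F] q_used=1 → run F
t=37: (idle)
t=38: (idle)
t=39: (idle)
t=40: (idle)
t=41: (idle)
t=42: (idle)
t=43: (idle)
t=44: (idle)
t=45: (idle)
t=46: (idle)
t=47: (idle)

completion order = A, B, E, C, G, H, F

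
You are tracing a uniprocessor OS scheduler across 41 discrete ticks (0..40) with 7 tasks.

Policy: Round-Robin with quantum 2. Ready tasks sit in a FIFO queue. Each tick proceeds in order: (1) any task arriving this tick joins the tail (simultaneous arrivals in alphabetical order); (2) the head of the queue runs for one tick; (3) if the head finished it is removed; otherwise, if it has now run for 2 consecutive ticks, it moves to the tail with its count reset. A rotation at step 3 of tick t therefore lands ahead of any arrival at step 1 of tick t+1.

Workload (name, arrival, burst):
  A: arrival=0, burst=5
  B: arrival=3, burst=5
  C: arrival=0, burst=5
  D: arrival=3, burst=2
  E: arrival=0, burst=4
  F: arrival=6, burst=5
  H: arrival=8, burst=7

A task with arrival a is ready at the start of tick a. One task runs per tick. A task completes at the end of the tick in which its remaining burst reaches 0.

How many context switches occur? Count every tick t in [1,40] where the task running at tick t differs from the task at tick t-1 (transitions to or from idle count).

t=0: queue=[A,C,E] q_used=0 → run A
t=1: queue=[A,C,E] q_used=1 → run A
t=2: queue=[C,E,A] q_used=0 → run C
t=3: queue=[C,E,A,B,D] q_used=1 → run C
t=4: queue=[E,A,B,D,C] q_used=0 → run E
t=5: queue=[E,A,B,D,C] q_used=1 → run E
t=6: queue=[A,B,D,C,E,F] q_used=0 → run A
t=7: queue=[A,B,D,C,E,F] q_used=1 → run A
t=8: queue=[B,D,C,E,F,A,H] q_used=0 → run B
t=9: queue=[B,D,C,E,F,A,H] q_used=1 → run B
t=10: queue=[D,C,E,F,A,H,B] q_used=0 → run D
t=11: queue=[D,C,E,F,A,H,B] q_used=1 → run D
t=12: queue=[C,E,F,A,H,B] q_used=0 → run C
t=13: queue=[C,E,F,A,H,B] q_used=1 → run C
t=14: queue=[E,F,A,H,B,C] q_used=0 → run E
t=15: queue=[E,F,A,H,B,C] q_used=1 → run E
t=16: queue=[F,A,H,B,C] q_used=0 → run F
t=17: queue=[F,A,H,B,C] q_used=1 → run F
t=18: queue=[A,H,B,C,F] q_used=0 → run A
t=19: queue=[H,B,C,F] q_used=0 → run H
t=20: queue=[H,B,C,F] q_used=1 → run H
t=21: queue=[B,C,F,H] q_used=0 → run B
t=22: queue=[B,C,F,H] q_used=1 → run B
t=23: queue=[C,F,H,B] q_used=0 → run C
t=24: queue=[F,H,B] q_used=0 → run F
t=25: queue=[F,H,B] q_used=1 → run F
t=26: queue=[H,B,F] q_used=0 → run H
t=27: queue=[H,B,F] q_used=1 → run H
t=28: queue=[B,F,H] q_used=0 → run B
t=29: queue=[F,H] q_used=0 → run F
t=30: queue=[H] q_used=0 → run H
t=31: queue=[H] q_used=1 → run H
t=32: queue=[H] q_used=0 → run H
t=33: (idle)
t=34: (idle)
t=35: (idle)
t=36: (idle)
t=37: (idle)
t=38: (idle)
t=39: (idle)
t=40: (idle)

context switches = 18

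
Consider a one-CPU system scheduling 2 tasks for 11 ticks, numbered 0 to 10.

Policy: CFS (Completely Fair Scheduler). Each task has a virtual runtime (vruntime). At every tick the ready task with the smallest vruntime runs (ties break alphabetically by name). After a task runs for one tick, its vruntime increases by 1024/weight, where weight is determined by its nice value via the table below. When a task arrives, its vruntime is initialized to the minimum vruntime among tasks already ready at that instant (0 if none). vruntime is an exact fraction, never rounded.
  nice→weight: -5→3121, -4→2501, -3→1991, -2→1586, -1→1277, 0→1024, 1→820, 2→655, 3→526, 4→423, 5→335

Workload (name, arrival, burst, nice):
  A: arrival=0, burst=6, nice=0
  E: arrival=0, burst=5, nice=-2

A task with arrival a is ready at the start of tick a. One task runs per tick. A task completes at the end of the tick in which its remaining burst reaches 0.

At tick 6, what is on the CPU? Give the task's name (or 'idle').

t=0: vr[A=0 E=0] → run A
t=1: vr[A=1 E=0] → run E
t=2: vr[A=1 E=512/793] → run E
t=3: vr[A=1 E=1024/793] → run A
t=4: vr[A=2 E=1024/793] → run E
t=5: vr[A=2 E=1536/793] → run E
t=6: vr[A=2 E=2048/793] → run A
t=7: vr[A=3 E=2048/793] → run E
t=8: vr[A=3] → run A
t=9: vr[A=4] → run A
t=10: vr[A=5] → run A

running at tick 6 = A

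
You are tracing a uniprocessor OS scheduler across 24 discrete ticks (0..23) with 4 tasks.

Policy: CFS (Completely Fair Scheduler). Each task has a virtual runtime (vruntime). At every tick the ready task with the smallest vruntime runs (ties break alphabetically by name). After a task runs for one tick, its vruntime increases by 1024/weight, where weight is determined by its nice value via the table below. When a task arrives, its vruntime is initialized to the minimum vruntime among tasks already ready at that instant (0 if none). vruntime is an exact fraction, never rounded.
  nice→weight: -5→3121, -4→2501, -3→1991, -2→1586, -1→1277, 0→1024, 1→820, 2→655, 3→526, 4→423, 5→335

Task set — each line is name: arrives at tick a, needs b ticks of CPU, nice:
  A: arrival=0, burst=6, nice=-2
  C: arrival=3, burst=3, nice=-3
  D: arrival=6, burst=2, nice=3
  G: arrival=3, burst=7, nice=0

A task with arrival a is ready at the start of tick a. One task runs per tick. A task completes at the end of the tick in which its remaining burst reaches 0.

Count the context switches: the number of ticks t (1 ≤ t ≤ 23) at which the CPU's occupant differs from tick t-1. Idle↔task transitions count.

context switches = 12

t=0: vr[A=0] → run A
t=1: vr[A=512/793] → run A
t=2: vr[A=1024/793] → run A
t=3: vr[A=1536/793 C=1536/793 G=1536/793] → run A
t=4: vr[A=2048/793 C=1536/793 G=1536/793] → run C
t=5: vr[A=2048/793 C=3870208/1578863 G=1536/793] → run G
t=6: vr[A=2048/793 C=3870208/1578863 D=3870208/1578863 G=2329/793] → run C
t=7: vr[A=2048/793 C=4682240/1578863 D=3870208/1578863 G=2329/793] → run D
t=8: vr[A=2048/793 C=4682240/1578863 D=1826242560/415240969 G=2329/793] → run A
t=9: vr[A=2560/793 C=4682240/1578863 D=1826242560/415240969 G=2329/793] → run G
t=10: vr[A=2560/793 C=4682240/1578863 D=1826242560/415240969 G=3122/793] → run C
t=11: vr[A=2560/793 D=1826242560/415240969 G=3122/793] → run A
t=12: vr[D=1826242560/415240969 G=3122/793] → run G
t=13: vr[D=1826242560/415240969 G=3915/793] → run D
t=14: vr[G=3915/793] → run G
t=15: vr[G=4708/793] → run G
t=16: vr[G=5501/793] → run G
t=17: vr[G=6294/793] → run G
t=18: (idle)
t=19: (idle)
t=20: (idle)
t=21: (idle)
t=22: (idle)
t=23: (idle)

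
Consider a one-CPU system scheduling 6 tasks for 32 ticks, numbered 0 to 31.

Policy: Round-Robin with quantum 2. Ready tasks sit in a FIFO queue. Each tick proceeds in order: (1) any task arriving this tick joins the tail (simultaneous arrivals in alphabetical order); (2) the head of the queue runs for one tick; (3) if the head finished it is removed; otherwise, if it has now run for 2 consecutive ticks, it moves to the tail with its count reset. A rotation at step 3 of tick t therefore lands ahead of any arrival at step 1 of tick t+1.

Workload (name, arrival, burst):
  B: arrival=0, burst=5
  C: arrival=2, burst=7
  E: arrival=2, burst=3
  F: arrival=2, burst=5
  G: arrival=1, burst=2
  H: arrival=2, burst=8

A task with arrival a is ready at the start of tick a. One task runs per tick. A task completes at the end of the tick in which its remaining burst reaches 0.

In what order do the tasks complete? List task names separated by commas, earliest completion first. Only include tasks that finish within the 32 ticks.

completion order = G, B, E, F, C, H

t=0: queue=[B] q_used=0 → run B
t=1: queue=[B,G] q_used=1 → run B
t=2: queue=[G,B,C,E,F,H] q_used=0 → run G
t=3: queue=[G,B,C,E,F,H] q_used=1 → run G
t=4: queue=[B,C,E,F,H] q_used=0 → run B
t=5: queue=[B,C,E,F,H] q_used=1 → run B
t=6: queue=[C,E,F,H,B] q_used=0 → run C
t=7: queue=[C,E,F,H,B] q_used=1 → run C
t=8: queue=[E,F,H,B,C] q_used=0 → run E
t=9: queue=[E,F,H,B,C] q_used=1 → run E
t=10: queue=[F,H,B,C,E] q_used=0 → run F
t=11: queue=[F,H,B,C,E] q_used=1 → run F
t=12: queue=[H,B,C,E,F] q_used=0 → run H
t=13: queue=[H,B,C,E,F] q_used=1 → run H
t=14: queue=[B,C,E,F,H] q_used=0 → run B
t=15: queue=[C,E,F,H] q_used=0 → run C
t=16: queue=[C,E,F,H] q_used=1 → run C
t=17: queue=[E,F,H,C] q_used=0 → run E
t=18: queue=[F,H,C] q_used=0 → run F
t=19: queue=[F,H,C] q_used=1 → run F
t=20: queue=[H,C,F] q_used=0 → run H
t=21: queue=[H,C,F] q_used=1 → run H
t=22: queue=[C,F,H] q_used=0 → run C
t=23: queue=[C,F,H] q_used=1 → run C
t=24: queue=[F,H,C] q_used=0 → run F
t=25: queue=[H,C] q_used=0 → run H
t=26: queue=[H,C] q_used=1 → run H
t=27: queue=[C,H] q_used=0 → run C
t=28: queue=[H] q_used=0 → run H
t=29: queue=[H] q_used=1 → run H
t=30: (idle)
t=31: (idle)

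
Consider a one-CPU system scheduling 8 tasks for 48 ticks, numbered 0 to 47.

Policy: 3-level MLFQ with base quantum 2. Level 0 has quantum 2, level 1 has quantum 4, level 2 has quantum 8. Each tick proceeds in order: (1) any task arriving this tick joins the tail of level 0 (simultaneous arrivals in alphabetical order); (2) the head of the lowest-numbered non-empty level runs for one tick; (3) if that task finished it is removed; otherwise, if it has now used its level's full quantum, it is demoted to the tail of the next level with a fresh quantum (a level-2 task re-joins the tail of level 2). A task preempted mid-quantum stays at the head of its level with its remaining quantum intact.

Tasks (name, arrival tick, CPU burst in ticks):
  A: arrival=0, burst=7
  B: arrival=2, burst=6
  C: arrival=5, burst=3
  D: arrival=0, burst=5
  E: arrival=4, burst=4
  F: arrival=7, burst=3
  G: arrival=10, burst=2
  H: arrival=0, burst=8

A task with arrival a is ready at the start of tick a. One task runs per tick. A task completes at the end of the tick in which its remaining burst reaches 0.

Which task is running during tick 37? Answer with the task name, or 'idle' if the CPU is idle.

t=0: L0/L1/L2 = ADH/-/- → run A
t=1: L0/L1/L2 = ADH/-/- → run A
t=2: L0/L1/L2 = DHB/A/- → run D
t=3: L0/L1/L2 = DHB/A/- → run D
t=4: L0/L1/L2 = HBE/AD/- → run H
t=5: L0/L1/L2 = HBEC/AD/- → run H
t=6: L0/L1/L2 = BEC/ADH/- → run B
t=7: L0/L1/L2 = BECF/ADH/- → run B
t=8: L0/L1/L2 = ECF/ADHB/- → run E
t=9: L0/L1/L2 = ECF/ADHB/- → run E
t=10: L0/L1/L2 = CFG/ADHBE/- → run C
t=11: L0/L1/L2 = CFG/ADHBE/- → run C
t=12: L0/L1/L2 = FG/ADHBEC/- → run F
t=13: L0/L1/L2 = FG/ADHBEC/- → run F
t=14: L0/L1/L2 = G/ADHBECF/- → run G
t=15: L0/L1/L2 = G/ADHBECF/- → run G
t=16: L0/L1/L2 = -/ADHBECF/- → run A
t=17: L0/L1/L2 = -/ADHBECF/- → run A
t=18: L0/L1/L2 = -/ADHBECF/- → run A
t=19: L0/L1/L2 = -/ADHBECF/- → run A
t=20: L0/L1/L2 = -/DHBECF/A → run D
t=21: L0/L1/L2 = -/DHBECF/A → run D
t=22: L0/L1/L2 = -/DHBECF/A → run D
t=23: L0/L1/L2 = -/HBECF/A → run H
t=24: L0/L1/L2 = -/HBECF/A → run H
t=25: L0/L1/L2 = -/HBECF/A → run H
t=26: L0/L1/L2 = -/HBECF/A → run H
t=27: L0/L1/L2 = -/BECF/AH → run B
t=28: L0/L1/L2 = -/BECF/AH → run B
t=29: L0/L1/L2 = -/BECF/AH → run B
t=30: L0/L1/L2 = -/BECF/AH → run B
t=31: L0/L1/L2 = -/ECF/AH → run E
t=32: L0/L1/L2 = -/ECF/AH → run E
t=33: L0/L1/L2 = -/CF/AH → run C
t=34: L0/L1/L2 = -/F/AH → run F
t=35: L0/L1/L2 = -/-/AH → run A
t=36: L0/L1/L2 = -/-/H → run H
t=37: L0/L1/L2 = -/-/H → run H
t=38: (idle)
t=39: (idle)
t=40: (idle)
t=41: (idle)
t=42: (idle)
t=43: (idle)
t=44: (idle)
t=45: (idle)
t=46: (idle)
t=47: (idle)

running at tick 37 = H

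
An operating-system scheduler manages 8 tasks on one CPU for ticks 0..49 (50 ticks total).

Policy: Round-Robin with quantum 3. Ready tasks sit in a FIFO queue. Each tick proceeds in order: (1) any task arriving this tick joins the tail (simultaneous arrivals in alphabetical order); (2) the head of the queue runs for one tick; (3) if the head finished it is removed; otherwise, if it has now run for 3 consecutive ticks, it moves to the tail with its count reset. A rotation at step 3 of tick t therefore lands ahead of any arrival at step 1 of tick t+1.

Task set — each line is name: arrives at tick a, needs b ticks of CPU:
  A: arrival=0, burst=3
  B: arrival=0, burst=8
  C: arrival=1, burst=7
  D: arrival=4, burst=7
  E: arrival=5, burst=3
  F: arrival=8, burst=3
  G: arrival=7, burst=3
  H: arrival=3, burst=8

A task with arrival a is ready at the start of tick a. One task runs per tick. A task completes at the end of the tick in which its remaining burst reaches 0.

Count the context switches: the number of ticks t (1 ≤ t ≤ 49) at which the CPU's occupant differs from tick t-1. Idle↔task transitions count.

context switches = 16

t=0: queue=[A,B] q_used=0 → run A
t=1: queue=[A,B,C] q_used=1 → run A
t=2: queue=[A,B,C] q_used=2 → run A
t=3: queue=[B,C,H] q_used=0 → run B
t=4: queue=[B,C,H,D] q_used=1 → run B
t=5: queue=[B,C,H,D,E] q_used=2 → run B
t=6: queue=[C,H,D,E,B] q_used=0 → run C
t=7: queue=[C,H,D,E,B,G] q_used=1 → run C
t=8: queue=[C,H,D,E,B,G,F] q_used=2 → run C
t=9: queue=[H,D,E,B,G,F,C] q_used=0 → run H
t=10: queue=[H,D,E,B,G,F,C] q_used=1 → run H
t=11: queue=[H,D,E,B,G,F,C] q_used=2 → run H
t=12: queue=[D,E,B,G,F,C,H] q_used=0 → run D
t=13: queue=[D,E,B,G,F,C,H] q_used=1 → run D
t=14: queue=[D,E,B,G,F,C,H] q_used=2 → run D
t=15: queue=[E,B,G,F,C,H,D] q_used=0 → run E
t=16: queue=[E,B,G,F,C,H,D] q_used=1 → run E
t=17: queue=[E,B,G,F,C,H,D] q_used=2 → run E
t=18: queue=[B,G,F,C,H,D] q_used=0 → run B
t=19: queue=[B,G,F,C,H,D] q_used=1 → run B
t=20: queue=[B,G,F,C,H,D] q_used=2 → run B
t=21: queue=[G,F,C,H,D,B] q_used=0 → run G
t=22: queue=[G,F,C,H,D,B] q_used=1 → run G
t=23: queue=[G,F,C,H,D,B] q_used=2 → run G
t=24: queue=[F,C,H,D,B] q_used=0 → run F
t=25: queue=[F,C,H,D,B] q_used=1 → run F
t=26: queue=[F,C,H,D,B] q_used=2 → run F
t=27: queue=[C,H,D,B] q_used=0 → run C
t=28: queue=[C,H,D,B] q_used=1 → run C
t=29: queue=[C,H,D,B] q_used=2 → run C
t=30: queue=[H,D,B,C] q_used=0 → run H
t=31: queue=[H,D,B,C] q_used=1 → run H
t=32: queue=[H,D,B,C] q_used=2 → run H
t=33: queue=[D,B,C,H] q_used=0 → run D
t=34: queue=[D,B,C,H] q_used=1 → run D
t=35: queue=[D,B,C,H] q_used=2 → run D
t=36: queue=[B,C,H,D] q_used=0 → run B
t=37: queue=[B,C,H,D] q_used=1 → run B
t=38: queue=[C,H,D] q_used=0 → run C
t=39: queue=[H,D] q_used=0 → run H
t=40: queue=[H,D] q_used=1 → run H
t=41: queue=[D] q_used=0 → run D
t=42: (idle)
t=43: (idle)
t=44: (idle)
t=45: (idle)
t=46: (idle)
t=47: (idle)
t=48: (idle)
t=49: (idle)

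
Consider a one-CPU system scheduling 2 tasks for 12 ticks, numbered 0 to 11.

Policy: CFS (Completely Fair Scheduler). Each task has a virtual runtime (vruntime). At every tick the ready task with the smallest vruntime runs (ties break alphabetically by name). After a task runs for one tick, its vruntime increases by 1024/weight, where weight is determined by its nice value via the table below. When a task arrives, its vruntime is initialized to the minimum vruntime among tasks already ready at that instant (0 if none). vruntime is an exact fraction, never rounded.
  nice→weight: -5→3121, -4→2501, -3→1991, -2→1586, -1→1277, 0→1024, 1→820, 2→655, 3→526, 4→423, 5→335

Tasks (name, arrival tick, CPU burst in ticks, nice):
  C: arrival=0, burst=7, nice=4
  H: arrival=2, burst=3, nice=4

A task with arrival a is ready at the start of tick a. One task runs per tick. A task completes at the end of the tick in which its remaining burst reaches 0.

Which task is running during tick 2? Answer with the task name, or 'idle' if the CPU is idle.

running at tick 2 = C

t=0: vr[C=0] → run C
t=1: vr[C=1024/423] → run C
t=2: vr[C=2048/423 H=2048/423] → run C
t=3: vr[C=1024/141 H=2048/423] → run H
t=4: vr[C=1024/141 H=1024/141] → run C
t=5: vr[C=4096/423 H=1024/141] → run H
t=6: vr[C=4096/423 H=4096/423] → run C
t=7: vr[C=5120/423 H=4096/423] → run H
t=8: vr[C=5120/423] → run C
t=9: vr[C=2048/141] → run C
t=10: (idle)
t=11: (idle)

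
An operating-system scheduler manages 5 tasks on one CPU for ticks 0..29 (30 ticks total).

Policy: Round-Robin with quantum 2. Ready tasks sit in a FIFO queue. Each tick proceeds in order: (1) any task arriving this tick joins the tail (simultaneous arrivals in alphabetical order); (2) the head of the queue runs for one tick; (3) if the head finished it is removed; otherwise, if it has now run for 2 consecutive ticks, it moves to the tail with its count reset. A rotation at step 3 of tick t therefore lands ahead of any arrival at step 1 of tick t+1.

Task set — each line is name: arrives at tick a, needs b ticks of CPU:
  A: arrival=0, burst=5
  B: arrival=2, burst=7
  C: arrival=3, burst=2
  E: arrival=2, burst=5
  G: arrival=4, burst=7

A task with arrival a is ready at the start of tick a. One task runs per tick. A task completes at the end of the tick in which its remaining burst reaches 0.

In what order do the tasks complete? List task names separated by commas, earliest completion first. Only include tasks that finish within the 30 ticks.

completion order = C, A, E, B, G

t=0: queue=[A] q_used=0 → run A
t=1: queue=[A] q_used=1 → run A
t=2: queue=[A,B,E] q_used=0 → run A
t=3: queue=[A,B,E,C] q_used=1 → run A
t=4: queue=[B,E,C,A,G] q_used=0 → run B
t=5: queue=[B,E,C,A,G] q_used=1 → run B
t=6: queue=[E,C,A,G,B] q_used=0 → run E
t=7: queue=[E,C,A,G,B] q_used=1 → run E
t=8: queue=[C,A,G,B,E] q_used=0 → run C
t=9: queue=[C,A,G,B,E] q_used=1 → run C
t=10: queue=[A,G,B,E] q_used=0 → run A
t=11: queue=[G,B,E] q_used=0 → run G
t=12: queue=[G,B,E] q_used=1 → run G
t=13: queue=[B,E,G] q_used=0 → run B
t=14: queue=[B,E,G] q_used=1 → run B
t=15: queue=[E,G,B] q_used=0 → run E
t=16: queue=[E,G,B] q_used=1 → run E
t=17: queue=[G,B,E] q_used=0 → run G
t=18: queue=[G,B,E] q_used=1 → run G
t=19: queue=[B,E,G] q_used=0 → run B
t=20: queue=[B,E,G] q_used=1 → run B
t=21: queue=[E,G,B] q_used=0 → run E
t=22: queue=[G,B] q_used=0 → run G
t=23: queue=[G,B] q_used=1 → run G
t=24: queue=[B,G] q_used=0 → run B
t=25: queue=[G] q_used=0 → run G
t=26: (idle)
t=27: (idle)
t=28: (idle)
t=29: (idle)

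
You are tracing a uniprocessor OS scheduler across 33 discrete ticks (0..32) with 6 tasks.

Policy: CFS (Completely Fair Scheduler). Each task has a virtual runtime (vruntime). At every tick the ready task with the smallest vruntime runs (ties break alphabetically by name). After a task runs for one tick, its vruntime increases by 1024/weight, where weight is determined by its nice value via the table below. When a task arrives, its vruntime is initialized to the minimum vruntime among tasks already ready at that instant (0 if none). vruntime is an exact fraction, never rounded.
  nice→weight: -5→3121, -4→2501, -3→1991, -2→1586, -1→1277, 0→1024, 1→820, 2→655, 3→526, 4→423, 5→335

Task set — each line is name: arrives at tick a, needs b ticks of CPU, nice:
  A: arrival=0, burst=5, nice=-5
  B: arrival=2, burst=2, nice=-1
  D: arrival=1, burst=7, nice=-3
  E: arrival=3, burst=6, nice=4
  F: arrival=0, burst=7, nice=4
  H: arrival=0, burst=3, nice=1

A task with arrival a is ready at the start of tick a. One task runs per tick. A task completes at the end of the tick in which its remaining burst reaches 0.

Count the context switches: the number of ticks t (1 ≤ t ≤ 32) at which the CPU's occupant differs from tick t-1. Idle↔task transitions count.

t=0: vr[A=0 F=0 H=0] → run A
t=1: vr[A=1024/3121 D=0 F=0 H=0] → run D
t=2: vr[A=1024/3121 B=0 D=1024/1991 F=0 H=0] → run B
t=3: vr[A=1024/3121 B=1024/1277 D=1024/1991 E=0 F=0 H=0] → run E
t=4: vr[A=1024/3121 B=1024/1277 D=1024/1991 E=1024/423 F=0 H=0] → run F
t=5: vr[A=1024/3121 B=1024/1277 D=1024/1991 E=1024/423 F=1024/423 H=0] → run H
t=6: vr[A=1024/3121 B=1024/1277 D=1024/1991 E=1024/423 F=1024/423 H=256/205] → run A
t=7: vr[A=2048/3121 B=1024/1277 D=1024/1991 E=1024/423 F=1024/423 H=256/205] → run D
t=8: vr[A=2048/3121 B=1024/1277 D=2048/1991 E=1024/423 F=1024/423 H=256/205] → run A
t=9: vr[A=3072/3121 B=1024/1277 D=2048/1991 E=1024/423 F=1024/423 H=256/205] → run B
t=10: vr[A=3072/3121 D=2048/1991 E=1024/423 F=1024/423 H=256/205] → run A
t=11: vr[A=4096/3121 D=2048/1991 E=1024/423 F=1024/423 H=256/205] → run D
t=12: vr[A=4096/3121 D=3072/1991 E=1024/423 F=1024/423 H=256/205] → run H
t=13: vr[A=4096/3121 D=3072/1991 E=1024/423 F=1024/423 H=512/205] → run A
t=14: vr[D=3072/1991 E=1024/423 F=1024/423 H=512/205] → run D
t=15: vr[D=4096/1991 E=1024/423 F=1024/423 H=512/205] → run D
t=16: vr[D=5120/1991 E=1024/423 F=1024/423 H=512/205] → run E
t=17: vr[D=5120/1991 E=2048/423 F=1024/423 H=512/205] → run F
t=18: vr[D=5120/1991 E=2048/423 F=2048/423 H=512/205] → run H
t=19: vr[D=5120/1991 E=2048/423 F=2048/423] → run D
t=20: vr[D=6144/1991 E=2048/423 F=2048/423] → run D
t=21: vr[E=2048/423 F=2048/423] → run E
t=22: vr[E=1024/141 F=2048/423] → run F
t=23: vr[E=1024/141 F=1024/141] → run E
t=24: vr[E=4096/423 F=1024/141] → run F
t=25: vr[E=4096/423 F=4096/423] → run E
t=26: vr[E=5120/423 F=4096/423] → run F
t=27: vr[E=5120/423 F=5120/423] → run E
t=28: vr[F=5120/423] → run F
t=29: vr[F=2048/141] → run F
t=30: (idle)
t=31: (idle)
t=32: (idle)

context switches = 27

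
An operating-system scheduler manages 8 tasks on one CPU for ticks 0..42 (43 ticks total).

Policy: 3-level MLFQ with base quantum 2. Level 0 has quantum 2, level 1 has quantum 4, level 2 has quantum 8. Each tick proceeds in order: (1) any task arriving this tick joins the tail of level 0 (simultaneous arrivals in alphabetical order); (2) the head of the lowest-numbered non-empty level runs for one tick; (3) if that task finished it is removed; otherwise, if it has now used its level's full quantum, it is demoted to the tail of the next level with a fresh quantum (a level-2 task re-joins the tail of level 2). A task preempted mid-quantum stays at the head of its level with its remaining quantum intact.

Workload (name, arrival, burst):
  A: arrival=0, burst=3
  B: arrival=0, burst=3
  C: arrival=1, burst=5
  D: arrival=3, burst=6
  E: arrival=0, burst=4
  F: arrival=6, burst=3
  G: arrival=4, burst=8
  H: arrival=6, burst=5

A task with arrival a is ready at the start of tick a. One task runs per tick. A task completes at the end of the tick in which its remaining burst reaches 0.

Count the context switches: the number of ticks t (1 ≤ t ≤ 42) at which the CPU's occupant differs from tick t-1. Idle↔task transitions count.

t=0: L0/L1/L2 = ABE/-/- → run A
t=1: L0/L1/L2 = ABEC/-/- → run A
t=2: L0/L1/L2 = BEC/A/- → run B
t=3: L0/L1/L2 = BECD/A/- → run B
t=4: L0/L1/L2 = ECDG/AB/- → run E
t=5: L0/L1/L2 = ECDG/AB/- → run E
t=6: L0/L1/L2 = CDGFH/ABE/- → run C
t=7: L0/L1/L2 = CDGFH/ABE/- → run C
t=8: L0/L1/L2 = DGFH/ABEC/- → run D
t=9: L0/L1/L2 = DGFH/ABEC/- → run D
t=10: L0/L1/L2 = GFH/ABECD/- → run G
t=11: L0/L1/L2 = GFH/ABECD/- → run G
t=12: L0/L1/L2 = FH/ABECDG/- → run F
t=13: L0/L1/L2 = FH/ABECDG/- → run F
t=14: L0/L1/L2 = H/ABECDGF/- → run H
t=15: L0/L1/L2 = H/ABECDGF/- → run H
t=16: L0/L1/L2 = -/ABECDGFH/- → run A
t=17: L0/L1/L2 = -/BECDGFH/- → run B
t=18: L0/L1/L2 = -/ECDGFH/- → run E
t=19: L0/L1/L2 = -/ECDGFH/- → run E
t=20: L0/L1/L2 = -/CDGFH/- → run C
t=21: L0/L1/L2 = -/CDGFH/- → run C
t=22: L0/L1/L2 = -/CDGFH/- → run C
t=23: L0/L1/L2 = -/DGFH/- → run D
t=24: L0/L1/L2 = -/DGFH/- → run D
t=25: L0/L1/L2 = -/DGFH/- → run D
t=26: L0/L1/L2 = -/DGFH/- → run D
t=27: L0/L1/L2 = -/GFH/- → run G
t=28: L0/L1/L2 = -/GFH/- → run G
t=29: L0/L1/L2 = -/GFH/- → run G
t=30: L0/L1/L2 = -/GFH/- → run G
t=31: L0/L1/L2 = -/FH/G → run F
t=32: L0/L1/L2 = -/H/G → run H
t=33: L0/L1/L2 = -/H/G → run H
t=34: L0/L1/L2 = -/H/G → run H
t=35: L0/L1/L2 = -/-/G → run G
t=36: L0/L1/L2 = -/-/G → run G
t=37: (idle)
t=38: (idle)
t=39: (idle)
t=40: (idle)
t=41: (idle)
t=42: (idle)

context switches = 17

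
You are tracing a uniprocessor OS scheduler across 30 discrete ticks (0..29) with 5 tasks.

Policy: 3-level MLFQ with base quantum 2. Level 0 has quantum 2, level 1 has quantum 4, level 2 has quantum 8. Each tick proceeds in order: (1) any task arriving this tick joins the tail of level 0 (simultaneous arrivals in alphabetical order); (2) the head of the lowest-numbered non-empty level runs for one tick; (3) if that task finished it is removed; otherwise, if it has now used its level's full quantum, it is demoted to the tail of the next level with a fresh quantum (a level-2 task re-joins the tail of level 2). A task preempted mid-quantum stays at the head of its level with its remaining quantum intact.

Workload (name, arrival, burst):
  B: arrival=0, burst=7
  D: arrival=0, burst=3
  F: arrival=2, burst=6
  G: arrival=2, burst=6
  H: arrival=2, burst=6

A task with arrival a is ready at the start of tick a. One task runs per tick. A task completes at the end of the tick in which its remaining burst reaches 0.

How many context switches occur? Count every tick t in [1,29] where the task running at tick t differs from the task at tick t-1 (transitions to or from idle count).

context switches = 11

t=0: L0/L1/L2 = BD/-/- → run B
t=1: L0/L1/L2 = BD/-/- → run B
t=2: L0/L1/L2 = DFGH/B/- → run D
t=3: L0/L1/L2 = DFGH/B/- → run D
t=4: L0/L1/L2 = FGH/BD/- → run F
t=5: L0/L1/L2 = FGH/BD/- → run F
t=6: L0/L1/L2 = GH/BDF/- → run G
t=7: L0/L1/L2 = GH/BDF/- → run G
t=8: L0/L1/L2 = H/BDFG/- → run H
t=9: L0/L1/L2 = H/BDFG/- → run H
t=10: L0/L1/L2 = -/BDFGH/- → run B
t=11: L0/L1/L2 = -/BDFGH/- → run B
t=12: L0/L1/L2 = -/BDFGH/- → run B
t=13: L0/L1/L2 = -/BDFGH/- → run B
t=14: L0/L1/L2 = -/DFGH/B → run D
t=15: L0/L1/L2 = -/FGH/B → run F
t=16: L0/L1/L2 = -/FGH/B → run F
t=17: L0/L1/L2 = -/FGH/B → run F
t=18: L0/L1/L2 = -/FGH/B → run F
t=19: L0/L1/L2 = -/GH/B → run G
t=20: L0/L1/L2 = -/GH/B → run G
t=21: L0/L1/L2 = -/GH/B → run G
t=22: L0/L1/L2 = -/GH/B → run G
t=23: L0/L1/L2 = -/H/B → run H
t=24: L0/L1/L2 = -/H/B → run H
t=25: L0/L1/L2 = -/H/B → run H
t=26: L0/L1/L2 = -/H/B → run H
t=27: L0/L1/L2 = -/-/B → run B
t=28: (idle)
t=29: (idle)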